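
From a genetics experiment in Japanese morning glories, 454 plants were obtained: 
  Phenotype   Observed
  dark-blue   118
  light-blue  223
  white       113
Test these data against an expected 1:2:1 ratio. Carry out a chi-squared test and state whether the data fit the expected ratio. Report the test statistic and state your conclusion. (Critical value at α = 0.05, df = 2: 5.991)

0.251; consistent

Expected counts for N = 454 under a 1:2:1 ratio (total parts = 4):
  dark-blue: 454 × 1/4 = 113.5
  light-blue: 454 × 2/4 = 227
  white: 454 × 1/4 = 113.5
χ² = Σ (O − E)² / E
  dark-blue: (118 − 113.5)² / 113.5 = 0.1784
  light-blue: (223 − 227)² / 227 = 0.0705
  white: (113 − 113.5)² / 113.5 = 0.0022
χ² = 0.1784 + 0.0705 + 0.0022 = 0.2511 ≈ 0.251
Degrees of freedom = 3 − 1 = 2; critical value at α = 0.05 is 5.991.
Since 0.251 < 5.991, we fail to reject the null hypothesis — the data are consistent with the 1:2:1 ratio.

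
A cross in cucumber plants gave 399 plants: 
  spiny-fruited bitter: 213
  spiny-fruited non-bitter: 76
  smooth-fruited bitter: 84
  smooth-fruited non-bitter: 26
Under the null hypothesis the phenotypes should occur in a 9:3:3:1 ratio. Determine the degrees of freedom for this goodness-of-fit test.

3

A goodness-of-fit test with 4 phenotype classes has df = 4 − 1 = 3.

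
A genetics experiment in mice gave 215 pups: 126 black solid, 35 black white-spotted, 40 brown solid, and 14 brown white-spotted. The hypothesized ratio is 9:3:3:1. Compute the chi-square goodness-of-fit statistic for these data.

0.938

Under the 9:3:3:1 hypothesis (Σ ratio = 16, N = 215):
  black solid: 215 × 9/16 = 120.9375
  black white-spotted: 215 × 3/16 = 40.3125
  brown solid: 215 × 3/16 = 40.3125
  brown white-spotted: 215 × 1/16 = 13.4375
χ² = Σ (O − E)² / E
  black solid: (126 − 120.9375)² / 120.9375 = 0.2119
  black white-spotted: (35 − 40.3125)² / 40.3125 = 0.7001
  brown solid: (40 − 40.3125)² / 40.3125 = 0.0024
  brown white-spotted: (14 − 13.4375)² / 13.4375 = 0.0235
χ² = 0.2119 + 0.7001 + 0.0024 + 0.0235 = 0.9379 ≈ 0.938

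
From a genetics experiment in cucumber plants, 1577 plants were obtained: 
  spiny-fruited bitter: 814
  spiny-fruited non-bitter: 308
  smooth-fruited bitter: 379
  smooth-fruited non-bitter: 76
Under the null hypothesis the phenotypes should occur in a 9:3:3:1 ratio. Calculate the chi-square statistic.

35.169

Total ratio parts = 16. Expected numbers out of 1577:
  spiny-fruited bitter: 1577 × 9/16 = 887.0625
  spiny-fruited non-bitter: 1577 × 3/16 = 295.6875
  smooth-fruited bitter: 1577 × 3/16 = 295.6875
  smooth-fruited non-bitter: 1577 × 1/16 = 98.5625
χ² = Σ (O − E)² / E
  spiny-fruited bitter: (814 − 887.0625)² / 887.0625 = 6.0178
  spiny-fruited non-bitter: (308 − 295.6875)² / 295.6875 = 0.5127
  smooth-fruited bitter: (379 − 295.6875)² / 295.6875 = 23.4740
  smooth-fruited non-bitter: (76 − 98.5625)² / 98.5625 = 5.1649
χ² = 6.0178 + 0.5127 + 23.4740 + 5.1649 = 35.1694 ≈ 35.169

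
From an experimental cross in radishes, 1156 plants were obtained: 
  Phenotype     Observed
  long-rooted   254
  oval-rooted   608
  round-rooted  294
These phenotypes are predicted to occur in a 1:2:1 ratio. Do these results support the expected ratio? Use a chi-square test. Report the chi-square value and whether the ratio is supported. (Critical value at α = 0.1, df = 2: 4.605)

Under the 1:2:1 hypothesis (Σ ratio = 4, N = 1156):
  long-rooted: 1156 × 1/4 = 289
  oval-rooted: 1156 × 2/4 = 578
  round-rooted: 1156 × 1/4 = 289
χ² = Σ (O − E)² / E
  long-rooted: (254 − 289)² / 289 = 4.2388
  oval-rooted: (608 − 578)² / 578 = 1.5571
  round-rooted: (294 − 289)² / 289 = 0.0865
χ² = 4.2388 + 1.5571 + 0.0865 = 5.8824 ≈ 5.882
Degrees of freedom = 3 − 1 = 2; critical value at α = 0.1 is 4.605.
Since 5.882 > 4.605, we reject the null hypothesis — the data do not fit the 1:2:1 ratio.

5.882; not consistent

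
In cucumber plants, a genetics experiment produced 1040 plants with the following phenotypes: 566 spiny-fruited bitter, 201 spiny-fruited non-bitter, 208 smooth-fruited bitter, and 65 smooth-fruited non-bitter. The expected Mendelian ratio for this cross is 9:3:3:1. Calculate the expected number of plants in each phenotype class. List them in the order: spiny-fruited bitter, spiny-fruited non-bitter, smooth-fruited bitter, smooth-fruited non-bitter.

585, 195, 195, 65

Expected counts for N = 1040 under a 9:3:3:1 ratio (total parts = 16):
  spiny-fruited bitter: 1040 × 9/16 = 585
  spiny-fruited non-bitter: 1040 × 3/16 = 195
  smooth-fruited bitter: 1040 × 3/16 = 195
  smooth-fruited non-bitter: 1040 × 1/16 = 65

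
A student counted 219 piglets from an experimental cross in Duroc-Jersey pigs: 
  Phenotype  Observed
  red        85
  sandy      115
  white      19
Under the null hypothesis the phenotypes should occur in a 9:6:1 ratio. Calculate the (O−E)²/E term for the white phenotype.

2.062

The 9:6:1 ratio has 16 parts, so with N = 219 the expected counts are:
  red: 219 × 9/16 = 123.1875
  sandy: 219 × 6/16 = 82.125
  white: 219 × 1/16 = 13.6875
Contribution of white: (19 − 13.6875)² / 13.6875 = 2.0619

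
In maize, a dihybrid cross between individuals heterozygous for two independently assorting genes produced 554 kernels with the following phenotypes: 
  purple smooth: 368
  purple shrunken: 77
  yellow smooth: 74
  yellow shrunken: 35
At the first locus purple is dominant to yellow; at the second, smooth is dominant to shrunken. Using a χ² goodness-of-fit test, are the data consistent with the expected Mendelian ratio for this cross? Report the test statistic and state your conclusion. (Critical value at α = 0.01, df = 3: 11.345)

A dihybrid F₂ with independent assortment and complete dominance at both loci gives a 9:3:3:1 phenotypic ratio.
Expected counts for N = 554 under a 9:3:3:1 ratio (total parts = 16):
  purple smooth: 554 × 9/16 = 311.625
  purple shrunken: 554 × 3/16 = 103.875
  yellow smooth: 554 × 3/16 = 103.875
  yellow shrunken: 554 × 1/16 = 34.625
χ² = Σ (O − E)² / E
  purple smooth: (368 − 311.625)² / 311.625 = 10.1986
  purple shrunken: (77 − 103.875)² / 103.875 = 6.9532
  yellow smooth: (74 − 103.875)² / 103.875 = 8.5922
  yellow shrunken: (35 − 34.625)² / 34.625 = 0.0041
χ² = 10.1986 + 6.9532 + 8.5922 + 0.0041 = 25.7481 ≈ 25.748
Degrees of freedom = 4 − 1 = 3; critical value at α = 0.01 is 11.345.
Since 25.748 > 11.345, we reject the null hypothesis — the data do not fit the 9:3:3:1 ratio.

25.748; not consistent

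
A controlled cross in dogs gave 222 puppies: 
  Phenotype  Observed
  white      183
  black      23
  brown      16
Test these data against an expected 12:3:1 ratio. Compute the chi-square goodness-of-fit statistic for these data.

Total ratio parts = 16. Expected numbers out of 222:
  white: 222 × 12/16 = 166.5
  black: 222 × 3/16 = 41.625
  brown: 222 × 1/16 = 13.875
χ² = Σ (O − E)² / E
  white: (183 − 166.5)² / 166.5 = 1.6351
  black: (23 − 41.625)² / 41.625 = 8.3337
  brown: (16 − 13.875)² / 13.875 = 0.3255
χ² = 1.6351 + 8.3337 + 0.3255 = 10.2943 ≈ 10.294

10.294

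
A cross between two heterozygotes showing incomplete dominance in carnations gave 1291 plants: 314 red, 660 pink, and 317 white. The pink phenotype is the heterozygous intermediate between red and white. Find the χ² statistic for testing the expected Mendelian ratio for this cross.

With incomplete dominance, a heterozygote × heterozygote cross gives a 1:2:1 phenotypic ratio.
The 1:2:1 ratio has 4 parts, so with N = 1291 the expected counts are:
  red: 1291 × 1/4 = 322.75
  pink: 1291 × 2/4 = 645.5
  white: 1291 × 1/4 = 322.75
χ² = Σ (O − E)² / E
  red: (314 − 322.75)² / 322.75 = 0.2372
  pink: (660 − 645.5)² / 645.5 = 0.3257
  white: (317 − 322.75)² / 322.75 = 0.1024
χ² = 0.2372 + 0.3257 + 0.1024 = 0.6653 ≈ 0.665

0.665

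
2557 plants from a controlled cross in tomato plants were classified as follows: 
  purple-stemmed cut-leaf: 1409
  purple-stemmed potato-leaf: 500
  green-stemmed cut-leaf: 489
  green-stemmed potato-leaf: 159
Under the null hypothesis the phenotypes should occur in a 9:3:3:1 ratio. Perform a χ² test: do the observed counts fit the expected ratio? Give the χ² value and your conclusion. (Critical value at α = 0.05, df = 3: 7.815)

The 9:3:3:1 ratio has 16 parts, so with N = 2557 the expected counts are:
  purple-stemmed cut-leaf: 2557 × 9/16 = 1438.3125
  purple-stemmed potato-leaf: 2557 × 3/16 = 479.4375
  green-stemmed cut-leaf: 2557 × 3/16 = 479.4375
  green-stemmed potato-leaf: 2557 × 1/16 = 159.8125
χ² = Σ (O − E)² / E
  purple-stemmed cut-leaf: (1409 − 1438.3125)² / 1438.3125 = 0.5974
  purple-stemmed potato-leaf: (500 − 479.4375)² / 479.4375 = 0.8819
  green-stemmed cut-leaf: (489 − 479.4375)² / 479.4375 = 0.1907
  green-stemmed potato-leaf: (159 − 159.8125)² / 159.8125 = 0.0041
χ² = 0.5974 + 0.8819 + 0.1907 + 0.0041 = 1.6741 ≈ 1.674
Degrees of freedom = 4 − 1 = 3; critical value at α = 0.05 is 7.815.
Since 1.674 < 7.815, we fail to reject the null hypothesis — the data are consistent with the 9:3:3:1 ratio.

1.674; consistent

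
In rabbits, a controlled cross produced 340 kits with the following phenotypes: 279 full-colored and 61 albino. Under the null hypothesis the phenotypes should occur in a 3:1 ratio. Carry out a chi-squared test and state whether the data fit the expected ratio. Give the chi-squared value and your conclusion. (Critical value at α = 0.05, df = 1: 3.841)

9.035; not consistent

Total ratio parts = 4. Expected numbers out of 340:
  full-colored: 340 × 3/4 = 255
  albino: 340 × 1/4 = 85
χ² = Σ (O − E)² / E
  full-colored: (279 − 255)² / 255 = 2.2588
  albino: (61 − 85)² / 85 = 6.7765
χ² = 2.2588 + 6.7765 = 9.0353 ≈ 9.035
Degrees of freedom = 2 − 1 = 1; critical value at α = 0.05 is 3.841.
Since 9.035 > 3.841, we reject the null hypothesis — the data do not fit the 3:1 ratio.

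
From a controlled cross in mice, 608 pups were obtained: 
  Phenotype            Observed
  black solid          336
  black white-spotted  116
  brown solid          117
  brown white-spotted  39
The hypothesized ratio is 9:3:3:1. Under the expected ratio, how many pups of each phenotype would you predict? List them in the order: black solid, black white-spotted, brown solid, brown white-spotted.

The 9:3:3:1 ratio has 16 parts, so with N = 608 the expected counts are:
  black solid: 608 × 9/16 = 342
  black white-spotted: 608 × 3/16 = 114
  brown solid: 608 × 3/16 = 114
  brown white-spotted: 608 × 1/16 = 38

342, 114, 114, 38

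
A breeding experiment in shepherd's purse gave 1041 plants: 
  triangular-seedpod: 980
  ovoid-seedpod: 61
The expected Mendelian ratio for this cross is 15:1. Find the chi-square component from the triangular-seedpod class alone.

0.017

Under the 15:1 hypothesis (Σ ratio = 16, N = 1041):
  triangular-seedpod: 1041 × 15/16 = 975.9375
  ovoid-seedpod: 1041 × 1/16 = 65.0625
Contribution of triangular-seedpod: (980 − 975.9375)² / 975.9375 = 0.0169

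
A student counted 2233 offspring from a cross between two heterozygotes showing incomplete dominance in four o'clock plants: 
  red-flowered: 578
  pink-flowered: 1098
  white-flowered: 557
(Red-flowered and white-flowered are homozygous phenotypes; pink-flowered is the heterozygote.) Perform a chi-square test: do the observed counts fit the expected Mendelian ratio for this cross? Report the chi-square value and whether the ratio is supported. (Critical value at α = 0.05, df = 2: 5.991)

With incomplete dominance, a heterozygote × heterozygote cross gives a 1:2:1 phenotypic ratio.
Total ratio parts = 4. Expected numbers out of 2233:
  red-flowered: 2233 × 1/4 = 558.25
  pink-flowered: 2233 × 2/4 = 1116.5
  white-flowered: 2233 × 1/4 = 558.25
χ² = Σ (O − E)² / E
  red-flowered: (578 − 558.25)² / 558.25 = 0.6987
  pink-flowered: (1098 − 1116.5)² / 1116.5 = 0.3065
  white-flowered: (557 − 558.25)² / 558.25 = 0.0028
χ² = 0.6987 + 0.3065 + 0.0028 = 1.008
Degrees of freedom = 3 − 1 = 2; critical value at α = 0.05 is 5.991.
Since 1.008 < 5.991, we fail to reject the null hypothesis — the data are consistent with the 1:2:1 ratio.

1.008; consistent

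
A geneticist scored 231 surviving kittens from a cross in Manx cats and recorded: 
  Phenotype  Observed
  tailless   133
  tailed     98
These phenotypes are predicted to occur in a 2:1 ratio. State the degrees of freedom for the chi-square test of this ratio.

1

A goodness-of-fit test with 2 phenotype classes has df = 2 − 1 = 1.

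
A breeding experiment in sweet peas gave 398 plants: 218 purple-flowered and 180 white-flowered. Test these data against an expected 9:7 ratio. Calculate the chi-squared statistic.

Under the 9:7 hypothesis (Σ ratio = 16, N = 398):
  purple-flowered: 398 × 9/16 = 223.875
  white-flowered: 398 × 7/16 = 174.125
χ² = Σ (O − E)² / E
  purple-flowered: (218 − 223.875)² / 223.875 = 0.1542
  white-flowered: (180 − 174.125)² / 174.125 = 0.1982
χ² = 0.1542 + 0.1982 = 0.3524 ≈ 0.352

0.352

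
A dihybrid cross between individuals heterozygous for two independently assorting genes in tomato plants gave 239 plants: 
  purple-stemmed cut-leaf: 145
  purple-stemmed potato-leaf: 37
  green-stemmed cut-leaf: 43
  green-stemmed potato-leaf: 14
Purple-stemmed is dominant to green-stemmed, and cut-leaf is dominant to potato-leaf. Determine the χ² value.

A dihybrid F₂ with independent assortment and complete dominance at both loci gives a 9:3:3:1 phenotypic ratio.
Total ratio parts = 16. Expected numbers out of 239:
  purple-stemmed cut-leaf: 239 × 9/16 = 134.4375
  purple-stemmed potato-leaf: 239 × 3/16 = 44.8125
  green-stemmed cut-leaf: 239 × 3/16 = 44.8125
  green-stemmed potato-leaf: 239 × 1/16 = 14.9375
χ² = Σ (O − E)² / E
  purple-stemmed cut-leaf: (145 − 134.4375)² / 134.4375 = 0.8299
  purple-stemmed potato-leaf: (37 − 44.8125)² / 44.8125 = 1.3620
  green-stemmed cut-leaf: (43 − 44.8125)² / 44.8125 = 0.0733
  green-stemmed potato-leaf: (14 − 14.9375)² / 14.9375 = 0.0588
χ² = 0.8299 + 1.3620 + 0.0733 + 0.0588 = 2.324

2.324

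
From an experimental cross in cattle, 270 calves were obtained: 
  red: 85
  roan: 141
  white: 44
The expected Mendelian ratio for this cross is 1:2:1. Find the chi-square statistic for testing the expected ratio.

12.985

Expected counts for N = 270 under a 1:2:1 ratio (total parts = 4):
  red: 270 × 1/4 = 67.5
  roan: 270 × 2/4 = 135
  white: 270 × 1/4 = 67.5
χ² = Σ (O − E)² / E
  red: (85 − 67.5)² / 67.5 = 4.5370
  roan: (141 − 135)² / 135 = 0.2667
  white: (44 − 67.5)² / 67.5 = 8.1815
χ² = 4.5370 + 0.2667 + 8.1815 = 12.9852 ≈ 12.985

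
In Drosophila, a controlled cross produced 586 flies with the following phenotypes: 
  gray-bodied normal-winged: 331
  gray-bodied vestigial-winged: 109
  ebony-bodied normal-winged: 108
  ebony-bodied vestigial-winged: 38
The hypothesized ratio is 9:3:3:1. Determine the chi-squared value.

Under the 9:3:3:1 hypothesis (Σ ratio = 16, N = 586):
  gray-bodied normal-winged: 586 × 9/16 = 329.625
  gray-bodied vestigial-winged: 586 × 3/16 = 109.875
  ebony-bodied normal-winged: 586 × 3/16 = 109.875
  ebony-bodied vestigial-winged: 586 × 1/16 = 36.625
χ² = Σ (O − E)² / E
  gray-bodied normal-winged: (331 − 329.625)² / 329.625 = 0.0057
  gray-bodied vestigial-winged: (109 − 109.875)² / 109.875 = 0.0070
  ebony-bodied normal-winged: (108 − 109.875)² / 109.875 = 0.0320
  ebony-bodied vestigial-winged: (38 − 36.625)² / 36.625 = 0.0516
χ² = 0.0057 + 0.0070 + 0.0320 + 0.0516 = 0.0963 ≈ 0.096

0.096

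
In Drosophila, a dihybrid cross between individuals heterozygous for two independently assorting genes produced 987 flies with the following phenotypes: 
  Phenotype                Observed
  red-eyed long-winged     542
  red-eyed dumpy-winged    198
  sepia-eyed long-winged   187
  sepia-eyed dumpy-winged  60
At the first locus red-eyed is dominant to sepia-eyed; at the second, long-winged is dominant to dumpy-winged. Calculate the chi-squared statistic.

A dihybrid F₂ with independent assortment and complete dominance at both loci gives a 9:3:3:1 phenotypic ratio.
The 9:3:3:1 ratio has 16 parts, so with N = 987 the expected counts are:
  red-eyed long-winged: 987 × 9/16 = 555.1875
  red-eyed dumpy-winged: 987 × 3/16 = 185.0625
  sepia-eyed long-winged: 987 × 3/16 = 185.0625
  sepia-eyed dumpy-winged: 987 × 1/16 = 61.6875
χ² = Σ (O − E)² / E
  red-eyed long-winged: (542 − 555.1875)² / 555.1875 = 0.3132
  red-eyed dumpy-winged: (198 − 185.0625)² / 185.0625 = 0.9044
  sepia-eyed long-winged: (187 − 185.0625)² / 185.0625 = 0.0203
  sepia-eyed dumpy-winged: (60 − 61.6875)² / 61.6875 = 0.0462
χ² = 0.3132 + 0.9044 + 0.0203 + 0.0462 = 1.2841 ≈ 1.284

1.284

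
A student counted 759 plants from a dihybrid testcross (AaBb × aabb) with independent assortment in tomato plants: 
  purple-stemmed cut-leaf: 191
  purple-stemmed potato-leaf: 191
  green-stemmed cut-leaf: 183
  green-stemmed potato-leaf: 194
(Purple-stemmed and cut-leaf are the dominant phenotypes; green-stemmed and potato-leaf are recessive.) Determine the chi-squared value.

A dihybrid testcross with independent assortment gives a 1:1:1:1 ratio.
Total ratio parts = 4. Expected numbers out of 759:
  purple-stemmed cut-leaf: 759 × 1/4 = 189.75
  purple-stemmed potato-leaf: 759 × 1/4 = 189.75
  green-stemmed cut-leaf: 759 × 1/4 = 189.75
  green-stemmed potato-leaf: 759 × 1/4 = 189.75
χ² = Σ (O − E)² / E
  purple-stemmed cut-leaf: (191 − 189.75)² / 189.75 = 0.0082
  purple-stemmed potato-leaf: (191 − 189.75)² / 189.75 = 0.0082
  green-stemmed cut-leaf: (183 − 189.75)² / 189.75 = 0.2401
  green-stemmed potato-leaf: (194 − 189.75)² / 189.75 = 0.0952
χ² = 0.0082 + 0.0082 + 0.2401 + 0.0952 = 0.3517 ≈ 0.352

0.352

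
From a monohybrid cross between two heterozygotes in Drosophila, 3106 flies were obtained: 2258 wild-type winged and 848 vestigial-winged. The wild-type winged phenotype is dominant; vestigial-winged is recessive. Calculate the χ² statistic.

8.778

For a monohybrid cross between heterozygotes with complete dominance, the expected phenotypic ratio is 3:1.
The 3:1 ratio has 4 parts, so with N = 3106 the expected counts are:
  wild-type winged: 3106 × 3/4 = 2329.5
  vestigial-winged: 3106 × 1/4 = 776.5
χ² = Σ (O − E)² / E
  wild-type winged: (2258 − 2329.5)² / 2329.5 = 2.1946
  vestigial-winged: (848 − 776.5)² / 776.5 = 6.5837
χ² = 2.1946 + 6.5837 = 8.7783 ≈ 8.778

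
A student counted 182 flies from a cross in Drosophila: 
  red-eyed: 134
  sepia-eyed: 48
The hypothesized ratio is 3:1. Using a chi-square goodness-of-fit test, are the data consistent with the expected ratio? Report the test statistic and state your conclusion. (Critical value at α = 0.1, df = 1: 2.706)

Expected counts for N = 182 under a 3:1 ratio (total parts = 4):
  red-eyed: 182 × 3/4 = 136.5
  sepia-eyed: 182 × 1/4 = 45.5
χ² = Σ (O − E)² / E
  red-eyed: (134 − 136.5)² / 136.5 = 0.0458
  sepia-eyed: (48 − 45.5)² / 45.5 = 0.1374
χ² = 0.0458 + 0.1374 = 0.1832 ≈ 0.183
Degrees of freedom = 2 − 1 = 1; critical value at α = 0.1 is 2.706.
Since 0.183 < 2.706, we fail to reject the null hypothesis — the data are consistent with the 3:1 ratio.

0.183; consistent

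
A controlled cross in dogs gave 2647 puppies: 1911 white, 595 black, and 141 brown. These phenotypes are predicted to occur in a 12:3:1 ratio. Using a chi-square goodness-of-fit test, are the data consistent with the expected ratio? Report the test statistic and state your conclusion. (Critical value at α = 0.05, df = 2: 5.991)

26.010; not consistent

The 12:3:1 ratio has 16 parts, so with N = 2647 the expected counts are:
  white: 2647 × 12/16 = 1985.25
  black: 2647 × 3/16 = 496.3125
  brown: 2647 × 1/16 = 165.4375
χ² = Σ (O − E)² / E
  white: (1911 − 1985.25)² / 1985.25 = 2.7770
  black: (595 − 496.3125)² / 496.3125 = 19.6232
  brown: (141 − 165.4375)² / 165.4375 = 3.6098
χ² = 2.7770 + 19.6232 + 3.6098 = 26.010
Degrees of freedom = 3 − 1 = 2; critical value at α = 0.05 is 5.991.
Since 26.010 > 5.991, we reject the null hypothesis — the data do not fit the 12:3:1 ratio.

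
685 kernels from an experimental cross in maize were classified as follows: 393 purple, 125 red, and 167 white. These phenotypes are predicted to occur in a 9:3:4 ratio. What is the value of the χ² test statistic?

0.351

Expected counts for N = 685 under a 9:3:4 ratio (total parts = 16):
  purple: 685 × 9/16 = 385.3125
  red: 685 × 3/16 = 128.4375
  white: 685 × 4/16 = 171.25
χ² = Σ (O − E)² / E
  purple: (393 − 385.3125)² / 385.3125 = 0.1534
  red: (125 − 128.4375)² / 128.4375 = 0.0920
  white: (167 − 171.25)² / 171.25 = 0.1055
χ² = 0.1534 + 0.0920 + 0.1055 = 0.3509 ≈ 0.351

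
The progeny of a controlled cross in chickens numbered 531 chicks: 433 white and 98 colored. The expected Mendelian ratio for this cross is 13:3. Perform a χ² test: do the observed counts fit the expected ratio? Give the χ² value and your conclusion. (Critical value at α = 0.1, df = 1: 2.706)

Expected counts for N = 531 under a 13:3 ratio (total parts = 16):
  white: 531 × 13/16 = 431.4375
  colored: 531 × 3/16 = 99.5625
χ² = Σ (O − E)² / E
  white: (433 − 431.4375)² / 431.4375 = 0.0057
  colored: (98 − 99.5625)² / 99.5625 = 0.0245
χ² = 0.0057 + 0.0245 = 0.0302 ≈ 0.030
Degrees of freedom = 2 − 1 = 1; critical value at α = 0.1 is 2.706.
Since 0.030 < 2.706, we fail to reject the null hypothesis — the data are consistent with the 13:3 ratio.

0.030; consistent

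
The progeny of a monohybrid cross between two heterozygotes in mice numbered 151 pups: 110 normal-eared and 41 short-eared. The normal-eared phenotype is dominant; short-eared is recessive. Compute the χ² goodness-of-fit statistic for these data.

0.373

For a monohybrid cross between heterozygotes with complete dominance, the expected phenotypic ratio is 3:1.
The 3:1 ratio has 4 parts, so with N = 151 the expected counts are:
  normal-eared: 151 × 3/4 = 113.25
  short-eared: 151 × 1/4 = 37.75
χ² = Σ (O − E)² / E
  normal-eared: (110 − 113.25)² / 113.25 = 0.0933
  short-eared: (41 − 37.75)² / 37.75 = 0.2798
χ² = 0.0933 + 0.2798 = 0.3731 ≈ 0.373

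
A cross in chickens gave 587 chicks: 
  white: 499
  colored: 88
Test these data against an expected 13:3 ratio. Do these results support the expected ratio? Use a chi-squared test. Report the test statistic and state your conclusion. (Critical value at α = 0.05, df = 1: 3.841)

Under the 13:3 hypothesis (Σ ratio = 16, N = 587):
  white: 587 × 13/16 = 476.9375
  colored: 587 × 3/16 = 110.0625
χ² = Σ (O − E)² / E
  white: (499 − 476.9375)² / 476.9375 = 1.0206
  colored: (88 − 110.0625)² / 110.0625 = 4.4225
χ² = 1.0206 + 4.4225 = 5.4431 ≈ 5.443
Degrees of freedom = 2 − 1 = 1; critical value at α = 0.05 is 3.841.
Since 5.443 > 3.841, we reject the null hypothesis — the data do not fit the 13:3 ratio.

5.443; not consistent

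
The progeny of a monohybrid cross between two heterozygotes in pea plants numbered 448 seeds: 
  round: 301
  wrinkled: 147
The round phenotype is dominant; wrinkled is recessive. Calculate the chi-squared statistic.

14.583

For a monohybrid cross between heterozygotes with complete dominance, the expected phenotypic ratio is 3:1.
Under the 3:1 hypothesis (Σ ratio = 4, N = 448):
  round: 448 × 3/4 = 336
  wrinkled: 448 × 1/4 = 112
χ² = Σ (O − E)² / E
  round: (301 − 336)² / 336 = 3.6458
  wrinkled: (147 − 112)² / 112 = 10.9375
χ² = 3.6458 + 10.9375 = 14.5833 ≈ 14.583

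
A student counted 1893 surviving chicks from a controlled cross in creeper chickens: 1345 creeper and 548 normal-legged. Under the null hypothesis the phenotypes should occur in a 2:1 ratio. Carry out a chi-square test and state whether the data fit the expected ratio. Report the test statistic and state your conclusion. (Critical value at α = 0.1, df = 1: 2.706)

16.376; not consistent

Total ratio parts = 3. Expected numbers out of 1893:
  creeper: 1893 × 2/3 = 1262
  normal-legged: 1893 × 1/3 = 631
χ² = Σ (O − E)² / E
  creeper: (1345 − 1262)² / 1262 = 5.4588
  normal-legged: (548 − 631)² / 631 = 10.9176
χ² = 5.4588 + 10.9176 = 16.3764 ≈ 16.376
Degrees of freedom = 2 − 1 = 1; critical value at α = 0.1 is 2.706.
Since 16.376 > 2.706, we reject the null hypothesis — the data do not fit the 2:1 ratio.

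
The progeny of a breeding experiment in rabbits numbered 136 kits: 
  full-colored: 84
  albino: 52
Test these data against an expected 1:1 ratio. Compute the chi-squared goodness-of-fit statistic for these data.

7.529

Expected counts for N = 136 under a 1:1 ratio (total parts = 2):
  full-colored: 136 × 1/2 = 68
  albino: 136 × 1/2 = 68
χ² = Σ (O − E)² / E
  full-colored: (84 − 68)² / 68 = 3.7647
  albino: (52 − 68)² / 68 = 3.7647
χ² = 3.7647 + 3.7647 = 7.5294 ≈ 7.529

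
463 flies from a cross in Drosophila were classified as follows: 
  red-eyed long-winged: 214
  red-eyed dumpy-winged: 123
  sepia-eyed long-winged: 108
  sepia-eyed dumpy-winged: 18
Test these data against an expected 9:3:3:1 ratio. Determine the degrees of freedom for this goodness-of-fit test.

A goodness-of-fit test with 4 phenotype classes has df = 4 − 1 = 3.

3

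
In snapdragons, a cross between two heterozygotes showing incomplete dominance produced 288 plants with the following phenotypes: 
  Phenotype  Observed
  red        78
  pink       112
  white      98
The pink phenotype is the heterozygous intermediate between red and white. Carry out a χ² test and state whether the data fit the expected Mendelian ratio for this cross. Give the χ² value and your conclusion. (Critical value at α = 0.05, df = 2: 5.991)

With incomplete dominance, a heterozygote × heterozygote cross gives a 1:2:1 phenotypic ratio.
Total ratio parts = 4. Expected numbers out of 288:
  red: 288 × 1/4 = 72
  pink: 288 × 2/4 = 144
  white: 288 × 1/4 = 72
χ² = Σ (O − E)² / E
  red: (78 − 72)² / 72 = 0.5000
  pink: (112 − 144)² / 144 = 7.1111
  white: (98 − 72)² / 72 = 9.3889
χ² = 0.5000 + 7.1111 + 9.3889 = 17.000
Degrees of freedom = 3 − 1 = 2; critical value at α = 0.05 is 5.991.
Since 17.000 > 5.991, we reject the null hypothesis — the data do not fit the 1:2:1 ratio.

17.000; not consistent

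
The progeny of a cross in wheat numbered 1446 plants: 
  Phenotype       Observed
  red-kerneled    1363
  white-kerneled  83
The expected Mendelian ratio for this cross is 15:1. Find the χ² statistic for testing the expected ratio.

0.642

Total ratio parts = 16. Expected numbers out of 1446:
  red-kerneled: 1446 × 15/16 = 1355.625
  white-kerneled: 1446 × 1/16 = 90.375
χ² = Σ (O − E)² / E
  red-kerneled: (1363 − 1355.625)² / 1355.625 = 0.0401
  white-kerneled: (83 − 90.375)² / 90.375 = 0.6018
χ² = 0.0401 + 0.6018 = 0.6419 ≈ 0.642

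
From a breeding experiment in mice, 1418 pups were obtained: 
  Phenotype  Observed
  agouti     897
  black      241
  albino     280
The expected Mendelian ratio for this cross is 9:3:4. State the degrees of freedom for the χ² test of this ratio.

2

A goodness-of-fit test with 3 phenotype classes has df = 3 − 1 = 2.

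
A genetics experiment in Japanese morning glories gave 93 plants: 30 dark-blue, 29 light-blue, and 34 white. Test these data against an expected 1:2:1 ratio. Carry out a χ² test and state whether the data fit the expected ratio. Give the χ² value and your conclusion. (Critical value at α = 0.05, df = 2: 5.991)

Expected counts for N = 93 under a 1:2:1 ratio (total parts = 4):
  dark-blue: 93 × 1/4 = 23.25
  light-blue: 93 × 2/4 = 46.5
  white: 93 × 1/4 = 23.25
χ² = Σ (O − E)² / E
  dark-blue: (30 − 23.25)² / 23.25 = 1.9597
  light-blue: (29 − 46.5)² / 46.5 = 6.5860
  white: (34 − 23.25)² / 23.25 = 4.9704
χ² = 1.9597 + 6.5860 + 4.9704 = 13.5161 ≈ 13.516
Degrees of freedom = 3 − 1 = 2; critical value at α = 0.05 is 5.991.
Since 13.516 > 5.991, we reject the null hypothesis — the data do not fit the 1:2:1 ratio.

13.516; not consistent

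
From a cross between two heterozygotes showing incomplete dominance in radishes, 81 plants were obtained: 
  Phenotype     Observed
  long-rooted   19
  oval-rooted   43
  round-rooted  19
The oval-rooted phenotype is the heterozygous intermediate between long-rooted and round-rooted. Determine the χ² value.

0.309

With incomplete dominance, a heterozygote × heterozygote cross gives a 1:2:1 phenotypic ratio.
Under the 1:2:1 hypothesis (Σ ratio = 4, N = 81):
  long-rooted: 81 × 1/4 = 20.25
  oval-rooted: 81 × 2/4 = 40.5
  round-rooted: 81 × 1/4 = 20.25
χ² = Σ (O − E)² / E
  long-rooted: (19 − 20.25)² / 20.25 = 0.0772
  oval-rooted: (43 − 40.5)² / 40.5 = 0.1543
  round-rooted: (19 − 20.25)² / 20.25 = 0.0772
χ² = 0.0772 + 0.1543 + 0.0772 = 0.3087 ≈ 0.309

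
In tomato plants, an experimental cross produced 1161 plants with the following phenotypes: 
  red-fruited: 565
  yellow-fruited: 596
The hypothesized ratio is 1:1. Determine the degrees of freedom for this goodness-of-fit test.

1

A goodness-of-fit test with 2 phenotype classes has df = 2 − 1 = 1.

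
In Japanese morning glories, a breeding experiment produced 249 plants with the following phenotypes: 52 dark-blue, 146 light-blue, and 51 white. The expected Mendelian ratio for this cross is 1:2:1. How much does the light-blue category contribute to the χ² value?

Expected counts for N = 249 under a 1:2:1 ratio (total parts = 4):
  dark-blue: 249 × 1/4 = 62.25
  light-blue: 249 × 2/4 = 124.5
  white: 249 × 1/4 = 62.25
Contribution of light-blue: (146 − 124.5)² / 124.5 = 3.7129

3.713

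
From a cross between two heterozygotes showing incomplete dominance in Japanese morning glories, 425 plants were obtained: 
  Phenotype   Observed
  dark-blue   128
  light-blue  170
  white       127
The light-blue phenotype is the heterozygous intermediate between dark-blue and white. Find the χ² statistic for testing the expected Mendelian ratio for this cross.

17.005

With incomplete dominance, a heterozygote × heterozygote cross gives a 1:2:1 phenotypic ratio.
Under the 1:2:1 hypothesis (Σ ratio = 4, N = 425):
  dark-blue: 425 × 1/4 = 106.25
  light-blue: 425 × 2/4 = 212.5
  white: 425 × 1/4 = 106.25
χ² = Σ (O − E)² / E
  dark-blue: (128 − 106.25)² / 106.25 = 4.4524
  light-blue: (170 − 212.5)² / 212.5 = 8.5000
  white: (127 − 106.25)² / 106.25 = 4.0524
χ² = 4.4524 + 8.5000 + 4.0524 = 17.0048 ≈ 17.005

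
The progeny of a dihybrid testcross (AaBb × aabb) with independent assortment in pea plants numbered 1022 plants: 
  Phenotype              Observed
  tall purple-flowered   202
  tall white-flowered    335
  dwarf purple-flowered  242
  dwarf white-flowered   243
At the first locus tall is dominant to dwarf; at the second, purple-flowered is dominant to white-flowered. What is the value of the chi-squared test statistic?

A dihybrid testcross with independent assortment gives a 1:1:1:1 ratio.
Under the 1:1:1:1 hypothesis (Σ ratio = 4, N = 1022):
  tall purple-flowered: 1022 × 1/4 = 255.5
  tall white-flowered: 1022 × 1/4 = 255.5
  dwarf purple-flowered: 1022 × 1/4 = 255.5
  dwarf white-flowered: 1022 × 1/4 = 255.5
χ² = Σ (O − E)² / E
  tall purple-flowered: (202 − 255.5)² / 255.5 = 11.2025
  tall white-flowered: (335 − 255.5)² / 255.5 = 24.7368
  dwarf purple-flowered: (242 − 255.5)² / 255.5 = 0.7133
  dwarf white-flowered: (243 − 255.5)² / 255.5 = 0.6115
χ² = 11.2025 + 24.7368 + 0.7133 + 0.6115 = 37.2641 ≈ 37.264

37.264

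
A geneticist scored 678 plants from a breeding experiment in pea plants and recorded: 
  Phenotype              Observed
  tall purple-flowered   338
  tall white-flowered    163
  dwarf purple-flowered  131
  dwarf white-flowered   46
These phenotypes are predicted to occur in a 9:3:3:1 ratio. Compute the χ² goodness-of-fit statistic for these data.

15.485

Expected counts for N = 678 under a 9:3:3:1 ratio (total parts = 16):
  tall purple-flowered: 678 × 9/16 = 381.375
  tall white-flowered: 678 × 3/16 = 127.125
  dwarf purple-flowered: 678 × 3/16 = 127.125
  dwarf white-flowered: 678 × 1/16 = 42.375
χ² = Σ (O − E)² / E
  tall purple-flowered: (338 − 381.375)² / 381.375 = 4.9332
  tall white-flowered: (163 − 127.125)² / 127.125 = 10.1240
  dwarf purple-flowered: (131 − 127.125)² / 127.125 = 0.1181
  dwarf white-flowered: (46 − 42.375)² / 42.375 = 0.3101
χ² = 4.9332 + 10.1240 + 0.1181 + 0.3101 = 15.4854 ≈ 15.485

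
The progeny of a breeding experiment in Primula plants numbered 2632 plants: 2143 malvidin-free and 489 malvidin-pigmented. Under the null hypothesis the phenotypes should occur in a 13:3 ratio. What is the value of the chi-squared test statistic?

Expected counts for N = 2632 under a 13:3 ratio (total parts = 16):
  malvidin-free: 2632 × 13/16 = 2138.5
  malvidin-pigmented: 2632 × 3/16 = 493.5
χ² = Σ (O − E)² / E
  malvidin-free: (2143 − 2138.5)² / 2138.5 = 0.0095
  malvidin-pigmented: (489 − 493.5)² / 493.5 = 0.0410
χ² = 0.0095 + 0.0410 = 0.0505 ≈ 0.051

0.051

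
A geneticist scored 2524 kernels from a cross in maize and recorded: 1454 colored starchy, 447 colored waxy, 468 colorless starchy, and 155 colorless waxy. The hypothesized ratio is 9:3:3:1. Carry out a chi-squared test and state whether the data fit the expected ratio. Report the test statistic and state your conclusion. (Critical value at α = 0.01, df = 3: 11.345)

Under the 9:3:3:1 hypothesis (Σ ratio = 16, N = 2524):
  colored starchy: 2524 × 9/16 = 1419.75
  colored waxy: 2524 × 3/16 = 473.25
  colorless starchy: 2524 × 3/16 = 473.25
  colorless waxy: 2524 × 1/16 = 157.75
χ² = Σ (O − E)² / E
  colored starchy: (1454 − 1419.75)² / 1419.75 = 0.8262
  colored waxy: (447 − 473.25)² / 473.25 = 1.4560
  colorless starchy: (468 − 473.25)² / 473.25 = 0.0582
  colorless waxy: (155 − 157.75)² / 157.75 = 0.0479
χ² = 0.8262 + 1.4560 + 0.0582 + 0.0479 = 2.3883 ≈ 2.388
Degrees of freedom = 4 − 1 = 3; critical value at α = 0.01 is 11.345.
Since 2.388 < 11.345, we fail to reject the null hypothesis — the data are consistent with the 9:3:3:1 ratio.

2.388; consistent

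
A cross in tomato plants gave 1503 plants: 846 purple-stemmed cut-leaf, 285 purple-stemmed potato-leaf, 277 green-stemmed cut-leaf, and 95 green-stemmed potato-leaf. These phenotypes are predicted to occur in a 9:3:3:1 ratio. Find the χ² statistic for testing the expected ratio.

0.131

The 9:3:3:1 ratio has 16 parts, so with N = 1503 the expected counts are:
  purple-stemmed cut-leaf: 1503 × 9/16 = 845.4375
  purple-stemmed potato-leaf: 1503 × 3/16 = 281.8125
  green-stemmed cut-leaf: 1503 × 3/16 = 281.8125
  green-stemmed potato-leaf: 1503 × 1/16 = 93.9375
χ² = Σ (O − E)² / E
  purple-stemmed cut-leaf: (846 − 845.4375)² / 845.4375 = 0.0004
  purple-stemmed potato-leaf: (285 − 281.8125)² / 281.8125 = 0.0361
  green-stemmed cut-leaf: (277 − 281.8125)² / 281.8125 = 0.0822
  green-stemmed potato-leaf: (95 − 93.9375)² / 93.9375 = 0.0120
χ² = 0.0004 + 0.0361 + 0.0822 + 0.0120 = 0.1307 ≈ 0.131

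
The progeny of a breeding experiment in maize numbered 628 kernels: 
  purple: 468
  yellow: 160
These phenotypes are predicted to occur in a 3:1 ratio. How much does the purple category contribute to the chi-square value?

Under the 3:1 hypothesis (Σ ratio = 4, N = 628):
  purple: 628 × 3/4 = 471
  yellow: 628 × 1/4 = 157
Contribution of purple: (468 − 471)² / 471 = 0.0191

0.019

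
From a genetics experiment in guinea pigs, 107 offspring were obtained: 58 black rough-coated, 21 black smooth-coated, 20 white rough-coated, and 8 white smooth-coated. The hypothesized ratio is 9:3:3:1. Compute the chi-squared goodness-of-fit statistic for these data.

The 9:3:3:1 ratio has 16 parts, so with N = 107 the expected counts are:
  black rough-coated: 107 × 9/16 = 60.1875
  black smooth-coated: 107 × 3/16 = 20.0625
  white rough-coated: 107 × 3/16 = 20.0625
  white smooth-coated: 107 × 1/16 = 6.6875
χ² = Σ (O − E)² / E
  black rough-coated: (58 − 60.1875)² / 60.1875 = 0.0795
  black smooth-coated: (21 − 20.0625)² / 20.0625 = 0.0438
  white rough-coated: (20 − 20.0625)² / 20.0625 = 0.0002
  white smooth-coated: (8 − 6.6875)² / 6.6875 = 0.2576
χ² = 0.0795 + 0.0438 + 0.0002 + 0.2576 = 0.3811 ≈ 0.381

0.381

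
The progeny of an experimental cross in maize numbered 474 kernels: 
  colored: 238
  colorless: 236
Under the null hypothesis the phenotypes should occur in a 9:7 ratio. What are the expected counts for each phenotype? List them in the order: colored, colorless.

266.625, 207.375

Expected counts for N = 474 under a 9:7 ratio (total parts = 16):
  colored: 474 × 9/16 = 266.625
  colorless: 474 × 7/16 = 207.375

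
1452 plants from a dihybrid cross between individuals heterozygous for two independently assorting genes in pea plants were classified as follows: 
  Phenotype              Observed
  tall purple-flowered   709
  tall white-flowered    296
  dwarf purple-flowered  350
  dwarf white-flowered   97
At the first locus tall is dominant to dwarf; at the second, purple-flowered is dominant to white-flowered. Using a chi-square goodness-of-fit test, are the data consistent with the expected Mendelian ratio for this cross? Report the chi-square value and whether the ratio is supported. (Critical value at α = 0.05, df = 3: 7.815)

A dihybrid F₂ with independent assortment and complete dominance at both loci gives a 9:3:3:1 phenotypic ratio.
The 9:3:3:1 ratio has 16 parts, so with N = 1452 the expected counts are:
  tall purple-flowered: 1452 × 9/16 = 816.75
  tall white-flowered: 1452 × 3/16 = 272.25
  dwarf purple-flowered: 1452 × 3/16 = 272.25
  dwarf white-flowered: 1452 × 1/16 = 90.75
χ² = Σ (O − E)² / E
  tall purple-flowered: (709 − 816.75)² / 816.75 = 14.2150
  tall white-flowered: (296 − 272.25)² / 272.25 = 2.0719
  dwarf purple-flowered: (350 − 272.25)² / 272.25 = 22.2041
  dwarf white-flowered: (97 − 90.75)² / 90.75 = 0.4304
χ² = 14.2150 + 2.0719 + 22.2041 + 0.4304 = 38.9214 ≈ 38.921
Degrees of freedom = 4 − 1 = 3; critical value at α = 0.05 is 7.815.
Since 38.921 > 7.815, we reject the null hypothesis — the data do not fit the 9:3:3:1 ratio.

38.921; not consistent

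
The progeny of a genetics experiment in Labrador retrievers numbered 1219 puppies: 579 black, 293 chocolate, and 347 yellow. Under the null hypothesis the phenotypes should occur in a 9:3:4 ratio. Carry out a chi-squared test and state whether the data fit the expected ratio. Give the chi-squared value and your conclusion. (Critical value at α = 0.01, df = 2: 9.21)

Expected counts for N = 1219 under a 9:3:4 ratio (total parts = 16):
  black: 1219 × 9/16 = 685.6875
  chocolate: 1219 × 3/16 = 228.5625
  yellow: 1219 × 4/16 = 304.75
χ² = Σ (O − E)² / E
  black: (579 − 685.6875)² / 685.6875 = 16.5997
  chocolate: (293 − 228.5625)² / 228.5625 = 18.1665
  yellow: (347 − 304.75)² / 304.75 = 5.8575
χ² = 16.5997 + 18.1665 + 5.8575 = 40.6237 ≈ 40.624
Degrees of freedom = 3 − 1 = 2; critical value at α = 0.01 is 9.21.
Since 40.624 > 9.21, we reject the null hypothesis — the data do not fit the 9:3:4 ratio.

40.624; not consistent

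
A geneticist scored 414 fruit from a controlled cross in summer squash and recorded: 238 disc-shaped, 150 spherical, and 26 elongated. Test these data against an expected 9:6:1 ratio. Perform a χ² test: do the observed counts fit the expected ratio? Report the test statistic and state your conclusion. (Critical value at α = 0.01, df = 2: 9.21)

Under the 9:6:1 hypothesis (Σ ratio = 16, N = 414):
  disc-shaped: 414 × 9/16 = 232.875
  spherical: 414 × 6/16 = 155.25
  elongated: 414 × 1/16 = 25.875
χ² = Σ (O − E)² / E
  disc-shaped: (238 − 232.875)² / 232.875 = 0.1128
  spherical: (150 − 155.25)² / 155.25 = 0.1775
  elongated: (26 − 25.875)² / 25.875 = 0.0006
χ² = 0.1128 + 0.1775 + 0.0006 = 0.2909 ≈ 0.291
Degrees of freedom = 3 − 1 = 2; critical value at α = 0.01 is 9.21.
Since 0.291 < 9.21, we fail to reject the null hypothesis — the data are consistent with the 9:6:1 ratio.

0.291; consistent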